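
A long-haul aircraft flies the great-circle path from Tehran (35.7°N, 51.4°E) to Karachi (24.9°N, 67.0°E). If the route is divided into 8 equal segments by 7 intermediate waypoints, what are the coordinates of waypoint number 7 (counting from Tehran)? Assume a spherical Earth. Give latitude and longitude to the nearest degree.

≈ 26°N, 65°E

Write both endpoints as unit vectors p₁, p₂ with components (cos φ cos λ, cos φ sin λ, sin φ).
The central angle between the endpoints is δ = arccos(p₁·p₂) ≈ 0.301 rad (17.2°).
Interpolate at f = 7/8 with slerp weights a = sin((1−f)δ)/sin δ ≈ 0.127, b = sin(fδ)/sin δ ≈ 0.878.
p = a·p₁ + b·p₂ ≈ (0.375, 0.814, 0.444); φ = arcsin(p_z) ≈ 26.34°, λ = atan2(p_y, p_x) ≈ 65.23°.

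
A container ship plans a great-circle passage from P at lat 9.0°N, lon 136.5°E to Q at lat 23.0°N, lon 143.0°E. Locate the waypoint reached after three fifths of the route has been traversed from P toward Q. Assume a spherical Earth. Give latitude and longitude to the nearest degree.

The haversine formula gives a central angle δ ≈ 0.267 rad (15.3°) between the endpoints.
Interpolate at f = 3/5 with slerp weights a = sin((1−f)δ)/sin δ ≈ 0.404, b = sin(fδ)/sin δ ≈ 0.605.
p = a·p₁ + b·p₂ ≈ (-0.734, 0.610, 0.299); φ = arcsin(p_z) ≈ 17.42°, λ = atan2(p_y, p_x) ≈ 140.29°.

≈ lat 17°N, lon 140°E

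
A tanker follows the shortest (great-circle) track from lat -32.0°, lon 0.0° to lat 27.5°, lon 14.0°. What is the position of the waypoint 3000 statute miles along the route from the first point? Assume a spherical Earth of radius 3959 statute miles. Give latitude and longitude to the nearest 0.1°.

Write both endpoints as unit vectors p₁, p₂ with components (cos φ cos λ, cos φ sin λ, sin φ).
The central angle between the endpoints is δ = arccos(p₁·p₂) ≈ 1.064 rad (61.0°). The total great-circle distance is δ·R ≈ 1.064 × 3959 ≈ 4213 mi, so the target fraction is f = 3000/4213 ≈ 0.712.
Interpolate at f ≈ 0.712 with slerp weights a = sin((1−f)δ)/sin δ ≈ 0.345, b = sin(fδ)/sin δ ≈ 0.786.
p = a·p₁ + b·p₂ ≈ (0.969, 0.169, 0.180); φ = arcsin(p_z) ≈ 10.38°, λ = atan2(p_y, p_x) ≈ 9.87°.

≈ lat 10.4°, lon 9.9°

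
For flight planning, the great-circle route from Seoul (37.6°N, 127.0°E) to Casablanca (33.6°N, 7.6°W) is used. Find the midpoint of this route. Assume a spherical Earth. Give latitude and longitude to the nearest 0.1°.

Write both endpoints as unit vectors p₁, p₂ with components (cos φ cos λ, cos φ sin λ, sin φ).
The central angle between the endpoints is δ = arccos(p₁·p₂) ≈ 1.697 rad (97.2°).
Interpolate at f = 1/2 with slerp weights a = sin((1−f)δ)/sin δ ≈ 0.756, b = sin(fδ)/sin δ ≈ 0.756.
p = a·p₁ + b·p₂ ≈ (0.264, 0.395, 0.880); φ = arcsin(p_z) ≈ 61.63°, λ = atan2(p_y, p_x) ≈ 56.28°.

≈ 61.6°N, 56.3°E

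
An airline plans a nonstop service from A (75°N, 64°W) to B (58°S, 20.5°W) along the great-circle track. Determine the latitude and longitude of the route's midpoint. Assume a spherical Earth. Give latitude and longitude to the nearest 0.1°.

The haversine formula gives a central angle δ ≈ 2.374 rad (136.0°) between the endpoints.
Interpolate at f = 1/2 with slerp weights a = sin((1−f)δ)/sin δ ≈ 1.336, b = sin(fδ)/sin δ ≈ 1.336.
p = a·p₁ + b·p₂ ≈ (0.814, -0.559, 0.157); φ = arcsin(p_z) ≈ 9.06°, λ = atan2(p_y, p_x) ≈ -34.44°.

≈ (9.1°N, 34.4°W)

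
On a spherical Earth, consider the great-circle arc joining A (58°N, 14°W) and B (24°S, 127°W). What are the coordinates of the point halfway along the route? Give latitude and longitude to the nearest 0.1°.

Write both endpoints as unit vectors p₁, p₂ with components (cos φ cos λ, cos φ sin λ, sin φ).
The central angle between the endpoints is δ = arccos(p₁·p₂) ≈ 2.134 rad (122.3°).
Interpolate at f = 1/2 with slerp weights a = sin((1−f)δ)/sin δ ≈ 1.036, b = sin(fδ)/sin δ ≈ 1.036.
p = a·p₁ + b·p₂ ≈ (-0.037, -0.889, 0.457); φ = arcsin(p_z) ≈ 27.20°, λ = atan2(p_y, p_x) ≈ -92.38°.

≈ (27.2°N, 92.4°W)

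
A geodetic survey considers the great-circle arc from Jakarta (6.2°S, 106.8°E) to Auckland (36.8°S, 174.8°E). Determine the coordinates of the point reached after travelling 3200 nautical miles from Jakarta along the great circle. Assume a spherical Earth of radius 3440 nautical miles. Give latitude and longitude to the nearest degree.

≈ 33°S, 156°E

Convert each endpoint to a unit vector on the sphere (x = cos φ cos λ, y = cos φ sin λ, z = sin φ).
The central angle between the endpoints is δ = arccos(p₁·p₂) ≈ 1.199 rad (68.7°). The total great-circle distance is δ·R ≈ 1.199 × 3440 ≈ 4126 nmi, so the target fraction is f = 3200/4126 ≈ 0.776.
Interpolate at f ≈ 0.776 with slerp weights a = sin((1−f)δ)/sin δ ≈ 0.285, b = sin(fδ)/sin δ ≈ 0.860.
p = a·p₁ + b·p₂ ≈ (-0.768, 0.334, -0.546); φ = arcsin(p_z) ≈ -33.11°, λ = atan2(p_y, p_x) ≈ 156.50°.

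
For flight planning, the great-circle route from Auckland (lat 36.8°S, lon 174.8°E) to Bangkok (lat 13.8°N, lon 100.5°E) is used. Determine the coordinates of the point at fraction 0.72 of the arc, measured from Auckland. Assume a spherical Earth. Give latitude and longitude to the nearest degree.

≈ lat 2°S, lon 119°E

Write both endpoints as unit vectors p₁, p₂ with components (cos φ cos λ, cos φ sin λ, sin φ).
The central angle between the endpoints is δ = arccos(p₁·p₂) ≈ 1.503 rad (86.1°).
Interpolate at f = 0.72 with slerp weights a = sin((1−f)δ)/sin δ ≈ 0.410, b = sin(fδ)/sin δ ≈ 0.885.
p = a·p₁ + b·p₂ ≈ (-0.483, 0.875, -0.034); φ = arcsin(p_z) ≈ -1.96°, λ = atan2(p_y, p_x) ≈ 118.91°.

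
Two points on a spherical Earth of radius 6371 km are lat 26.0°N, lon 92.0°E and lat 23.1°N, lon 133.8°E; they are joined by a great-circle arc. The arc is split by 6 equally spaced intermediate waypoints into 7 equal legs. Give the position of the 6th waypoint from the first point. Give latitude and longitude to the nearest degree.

≈ lat 24°N, lon 128°E

Write both endpoints as unit vectors p₁, p₂ with components (cos φ cos λ, cos φ sin λ, sin φ).
The central angle between the endpoints is δ = arccos(p₁·p₂) ≈ 0.663 rad (38.0°).
Interpolate at f = 6/7 with slerp weights a = sin((1−f)δ)/sin δ ≈ 0.154, b = sin(fδ)/sin δ ≈ 0.874.
p = a·p₁ + b·p₂ ≈ (-0.562, 0.719, 0.410); φ = arcsin(p_z) ≈ 24.23°, λ = atan2(p_y, p_x) ≈ 128.01°.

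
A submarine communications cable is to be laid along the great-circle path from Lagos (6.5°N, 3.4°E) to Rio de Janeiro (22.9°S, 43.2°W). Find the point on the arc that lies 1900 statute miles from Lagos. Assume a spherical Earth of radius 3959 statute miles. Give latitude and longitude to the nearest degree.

≈ (9°S, 19°W)

Convert each endpoint to a unit vector on the sphere (x = cos φ cos λ, y = cos φ sin λ, z = sin φ).
The central angle between the endpoints is δ = arccos(p₁·p₂) ≈ 0.946 rad (54.2°). The total great-circle distance is δ·R ≈ 0.946 × 3959 ≈ 3746 mi, so the target fraction is f = 1900/3746 ≈ 0.507.
Interpolate at f ≈ 0.507 with slerp weights a = sin((1−f)δ)/sin δ ≈ 0.554, b = sin(fδ)/sin δ ≈ 0.569.
p = a·p₁ + b·p₂ ≈ (0.932, -0.326, -0.159); φ = arcsin(p_z) ≈ -9.13°, λ = atan2(p_y, p_x) ≈ -19.30°.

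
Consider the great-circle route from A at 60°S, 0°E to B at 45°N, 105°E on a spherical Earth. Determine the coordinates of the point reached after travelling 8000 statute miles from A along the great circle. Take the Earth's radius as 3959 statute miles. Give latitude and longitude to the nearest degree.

≈ 30°N, 90°E

Write both endpoints as unit vectors p₁, p₂ with components (cos φ cos λ, cos φ sin λ, sin φ).
The central angle between the endpoints is δ = arccos(p₁·p₂) ≈ 2.352 rad (134.7°). The total great-circle distance is δ·R ≈ 2.352 × 3959 ≈ 9310 mi, so the target fraction is f = 8000/9310 ≈ 0.859.
Interpolate at f ≈ 0.859 with slerp weights a = sin((1−f)δ)/sin δ ≈ 0.457, b = sin(fδ)/sin δ ≈ 1.268.
p = a·p₁ + b·p₂ ≈ (-0.003, 0.866, 0.500); φ = arcsin(p_z) ≈ 30.02°, λ = atan2(p_y, p_x) ≈ 90.22°.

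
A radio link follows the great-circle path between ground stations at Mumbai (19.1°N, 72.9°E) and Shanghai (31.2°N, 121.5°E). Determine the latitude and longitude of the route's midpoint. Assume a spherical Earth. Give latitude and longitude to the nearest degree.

≈ 27°N, 96°E

Write both endpoints as unit vectors p₁, p₂ with components (cos φ cos λ, cos φ sin λ, sin φ).
The central angle between the endpoints is δ = arccos(p₁·p₂) ≈ 0.790 rad (45.2°).
Interpolate at f = 1/2 with slerp weights a = sin((1−f)δ)/sin δ ≈ 0.542, b = sin(fδ)/sin δ ≈ 0.542.
p = a·p₁ + b·p₂ ≈ (-0.092, 0.884, 0.458); φ = arcsin(p_z) ≈ 27.25°, λ = atan2(p_y, p_x) ≈ 95.91°.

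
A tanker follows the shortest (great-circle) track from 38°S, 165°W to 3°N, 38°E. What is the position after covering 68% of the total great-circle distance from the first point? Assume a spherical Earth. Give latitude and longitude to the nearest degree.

The haversine formula gives a central angle δ ≈ 2.429 rad (139.2°) between the endpoints.
Interpolate at f = 0.68 with slerp weights a = sin((1−f)δ)/sin δ ≈ 1.073, b = sin(fδ)/sin δ ≈ 1.524.
p = a·p₁ + b·p₂ ≈ (0.383, 0.718, -0.581); φ = arcsin(p_z) ≈ -35.49°, λ = atan2(p_y, p_x) ≈ 61.93°.

≈ 35°S, 62°E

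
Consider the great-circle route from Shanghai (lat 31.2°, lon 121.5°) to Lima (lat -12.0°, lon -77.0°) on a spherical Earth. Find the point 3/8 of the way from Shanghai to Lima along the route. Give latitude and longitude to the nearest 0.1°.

Write both endpoints as unit vectors p₁, p₂ with components (cos φ cos λ, cos φ sin λ, sin φ).
The central angle between the endpoints is δ = arccos(p₁·p₂) ≈ 2.693 rad (154.3°).
Interpolate at f = 3/8 with slerp weights a = sin((1−f)δ)/sin δ ≈ 2.292, b = sin(fδ)/sin δ ≈ 1.953.
p = a·p₁ + b·p₂ ≈ (-0.595, -0.190, 0.781); φ = arcsin(p_z) ≈ 51.38°, λ = atan2(p_y, p_x) ≈ -162.28°.

≈ lat 51.4°, lon -162.3°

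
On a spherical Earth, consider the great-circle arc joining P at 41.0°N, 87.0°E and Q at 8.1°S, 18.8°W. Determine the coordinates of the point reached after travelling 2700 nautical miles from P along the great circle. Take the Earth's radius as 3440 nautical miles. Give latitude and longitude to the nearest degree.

Convert each endpoint to a unit vector on the sphere (x = cos φ cos λ, y = cos φ sin λ, z = sin φ).
The central angle between the endpoints is δ = arccos(p₁·p₂) ≈ 1.871 rad (107.2°). The total great-circle distance is δ·R ≈ 1.871 × 3440 ≈ 6437 nmi, so the target fraction is f = 2700/6437 ≈ 0.419.
Interpolate at f ≈ 0.419 with slerp weights a = sin((1−f)δ)/sin δ ≈ 0.926, b = sin(fδ)/sin δ ≈ 0.740.
p = a·p₁ + b·p₂ ≈ (0.730, 0.462, 0.504); φ = arcsin(p_z) ≈ 30.23°, λ = atan2(p_y, p_x) ≈ 32.34°.

≈ 30°N, 32°E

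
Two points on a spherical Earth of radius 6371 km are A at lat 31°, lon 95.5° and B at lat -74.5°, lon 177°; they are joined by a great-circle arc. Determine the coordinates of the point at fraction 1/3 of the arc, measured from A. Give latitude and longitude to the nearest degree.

≈ lat -7°, lon 106°

From cos δ = sin φ₁ sin φ₂ + cos φ₁ cos φ₂ cos Δλ, the central angle is δ ≈ 2.052 rad (117.5°).
Interpolate at f = 1/3 with slerp weights a = sin((1−f)δ)/sin δ ≈ 1.105, b = sin(fδ)/sin δ ≈ 0.713.
p = a·p₁ + b·p₂ ≈ (-0.281, 0.952, -0.118); φ = arcsin(p_z) ≈ -6.76°, λ = atan2(p_y, p_x) ≈ 106.43°.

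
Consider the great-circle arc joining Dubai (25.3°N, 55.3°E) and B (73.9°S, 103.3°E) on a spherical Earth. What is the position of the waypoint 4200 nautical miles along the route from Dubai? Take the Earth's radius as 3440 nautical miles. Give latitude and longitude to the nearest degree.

≈ (43°S, 71°E)

Write both endpoints as unit vectors p₁, p₂ with components (cos φ cos λ, cos φ sin λ, sin φ).
The central angle between the endpoints is δ = arccos(p₁·p₂) ≈ 1.816 rad (104.1°). The total great-circle distance is δ·R ≈ 1.816 × 3440 ≈ 6247 nmi, so the target fraction is f = 4200/6247 ≈ 0.672.
Interpolate at f ≈ 0.672 with slerp weights a = sin((1−f)δ)/sin δ ≈ 0.578, b = sin(fδ)/sin δ ≈ 0.968.
p = a·p₁ + b·p₂ ≈ (0.236, 0.691, -0.683); φ = arcsin(p_z) ≈ -43.11°, λ = atan2(p_y, p_x) ≈ 71.17°.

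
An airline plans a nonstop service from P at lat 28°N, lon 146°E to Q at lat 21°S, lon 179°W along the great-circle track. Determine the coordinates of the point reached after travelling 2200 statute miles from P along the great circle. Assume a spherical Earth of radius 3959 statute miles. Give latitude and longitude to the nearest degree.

≈ lat 2°N, lon 165°E

Write both endpoints as unit vectors p₁, p₂ with components (cos φ cos λ, cos φ sin λ, sin φ).
The central angle between the endpoints is δ = arccos(p₁·p₂) ≈ 1.039 rad (59.5°). The total great-circle distance is δ·R ≈ 1.039 × 3959 ≈ 4114 mi, so the target fraction is f = 2200/4114 ≈ 0.535.
Interpolate at f ≈ 0.535 with slerp weights a = sin((1−f)δ)/sin δ ≈ 0.539, b = sin(fδ)/sin δ ≈ 0.612.
p = a·p₁ + b·p₂ ≈ (-0.966, 0.256, 0.034); φ = arcsin(p_z) ≈ 1.94°, λ = atan2(p_y, p_x) ≈ 165.14°.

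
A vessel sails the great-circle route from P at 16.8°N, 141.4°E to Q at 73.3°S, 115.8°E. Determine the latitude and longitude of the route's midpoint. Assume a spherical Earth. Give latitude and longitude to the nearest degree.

≈ 29°S, 136°E

Convert each endpoint to a unit vector on the sphere (x = cos φ cos λ, y = cos φ sin λ, z = sin φ).
The central angle between the endpoints is δ = arccos(p₁·p₂) ≈ 1.600 rad (91.6°).
Interpolate at f = 1/2 with slerp weights a = sin((1−f)δ)/sin δ ≈ 0.717, b = sin(fδ)/sin δ ≈ 0.717.
p = a·p₁ + b·p₂ ≈ (-0.627, 0.614, -0.480); φ = arcsin(p_z) ≈ -28.68°, λ = atan2(p_y, p_x) ≈ 135.57°.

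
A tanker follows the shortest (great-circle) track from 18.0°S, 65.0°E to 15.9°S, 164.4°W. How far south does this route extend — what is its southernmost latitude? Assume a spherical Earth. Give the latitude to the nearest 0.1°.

≈ 36.1°S

The great circle lies in the plane with unit normal n̂ = (p₁ × p₂)/|p₁ × p₂|.
Here n̂_z ≈ +0.808; the vertex latitude is φ_max = arccos|n̂_z| ≈ 36.1°.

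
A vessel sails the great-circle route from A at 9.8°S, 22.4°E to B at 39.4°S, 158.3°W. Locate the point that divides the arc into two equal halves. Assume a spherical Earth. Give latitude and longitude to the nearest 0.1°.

From cos δ = sin φ₁ sin φ₂ + cos φ₁ cos φ₂ cos Δλ, the central angle is δ ≈ 2.283 rad (130.8°).
Interpolate at f = 1/2 with slerp weights a = sin((1−f)δ)/sin δ ≈ 1.201, b = sin(fδ)/sin δ ≈ 1.201.
p = a·p₁ + b·p₂ ≈ (0.232, 0.108, -0.967); φ = arcsin(p_z) ≈ -75.18°, λ = atan2(p_y, p_x) ≈ 24.94°.

≈ 75.2°S, 24.9°E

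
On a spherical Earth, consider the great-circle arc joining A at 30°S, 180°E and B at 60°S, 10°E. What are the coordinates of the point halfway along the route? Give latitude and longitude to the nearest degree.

≈ 74°S, 167°E

The haversine formula gives a central angle δ ≈ 1.564 rad (89.6°) between the endpoints.
Interpolate at f = 1/2 with slerp weights a = sin((1−f)δ)/sin δ ≈ 0.705, b = sin(fδ)/sin δ ≈ 0.705.
p = a·p₁ + b·p₂ ≈ (-0.263, 0.061, -0.963); φ = arcsin(p_z) ≈ -74.32°, λ = atan2(p_y, p_x) ≈ 166.92°.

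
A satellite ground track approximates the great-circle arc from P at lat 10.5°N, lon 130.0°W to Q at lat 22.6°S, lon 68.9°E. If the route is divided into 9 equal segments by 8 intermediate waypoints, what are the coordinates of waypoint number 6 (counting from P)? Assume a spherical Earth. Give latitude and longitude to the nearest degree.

≈ lat 37°S, lon 128°E

The haversine formula gives a central angle δ ≈ 2.762 rad (158.3°) between the endpoints.
Interpolate at f = 6/9 with slerp weights a = sin((1−f)δ)/sin δ ≈ 2.149, b = sin(fδ)/sin δ ≈ 2.601.
p = a·p₁ + b·p₂ ≈ (-0.494, 0.622, -0.608); φ = arcsin(p_z) ≈ -37.45°, λ = atan2(p_y, p_x) ≈ 128.44°.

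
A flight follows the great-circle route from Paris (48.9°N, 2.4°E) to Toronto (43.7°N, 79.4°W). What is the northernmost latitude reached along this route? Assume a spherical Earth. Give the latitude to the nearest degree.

The great circle lies in the plane with unit normal n̂ = (p₁ × p₂)/|p₁ × p₂|.
Here n̂_z ≈ -0.582; the vertex latitude is φ_max = arccos|n̂_z| ≈ 54.4°.
Check via Clairaut: cos φ_max = |cos φ₁| · sin C = cos(48.9°)·sin(62.3°) ≈ 0.582, again giving ≈ 54.4°.

≈ 54°N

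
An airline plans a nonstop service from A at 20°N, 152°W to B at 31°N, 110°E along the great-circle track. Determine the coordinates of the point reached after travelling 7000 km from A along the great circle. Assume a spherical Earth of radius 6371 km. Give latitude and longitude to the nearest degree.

≈ 37°N, 137°E

Convert each endpoint to a unit vector on the sphere (x = cos φ cos λ, y = cos φ sin λ, z = sin φ).
The central angle between the endpoints is δ = arccos(p₁·p₂) ≈ 1.507 rad (86.3°). The total great-circle distance is δ·R ≈ 1.507 × 6371 ≈ 9599 km, so the target fraction is f = 7000/9599 ≈ 0.729.
Interpolate at f ≈ 0.729 with slerp weights a = sin((1−f)δ)/sin δ ≈ 0.398, b = sin(fδ)/sin δ ≈ 0.892.
p = a·p₁ + b·p₂ ≈ (-0.592, 0.543, 0.596); φ = arcsin(p_z) ≈ 36.56°, λ = atan2(p_y, p_x) ≈ 137.42°.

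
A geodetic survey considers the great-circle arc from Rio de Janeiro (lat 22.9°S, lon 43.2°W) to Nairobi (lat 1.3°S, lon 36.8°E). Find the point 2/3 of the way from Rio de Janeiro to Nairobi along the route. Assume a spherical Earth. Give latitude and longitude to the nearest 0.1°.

≈ lat 11.3°S, lon 11.8°E

Convert each endpoint to a unit vector on the sphere (x = cos φ cos λ, y = cos φ sin λ, z = sin φ).
The central angle between the endpoints is δ = arccos(p₁·p₂) ≈ 1.401 rad (80.3°).
Interpolate at f = 2/3 with slerp weights a = sin((1−f)δ)/sin δ ≈ 0.457, b = sin(fδ)/sin δ ≈ 0.816.
p = a·p₁ + b·p₂ ≈ (0.960, 0.200, -0.196); φ = arcsin(p_z) ≈ -11.32°, λ = atan2(p_y, p_x) ≈ 11.80°.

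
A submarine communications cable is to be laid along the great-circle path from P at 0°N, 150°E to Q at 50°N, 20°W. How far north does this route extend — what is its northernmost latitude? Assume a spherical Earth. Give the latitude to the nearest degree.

The great circle lies in the plane with unit normal n̂ = (p₁ × p₂)/|p₁ × p₂|.
Here n̂_z ≈ -0.144; the vertex latitude is φ_max = arccos|n̂_z| ≈ 81.7°.
Check via Clairaut: cos φ_max = |cos φ₁| · sin C = cos(0.0°)·sin(8.3°) ≈ 0.144, again giving ≈ 81.7°.

≈ 82°N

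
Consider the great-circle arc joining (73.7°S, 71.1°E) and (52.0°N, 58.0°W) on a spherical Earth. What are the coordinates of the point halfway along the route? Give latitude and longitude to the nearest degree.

Convert each endpoint to a unit vector on the sphere (x = cos φ cos λ, y = cos φ sin λ, z = sin φ).
The central angle between the endpoints is δ = arccos(p₁·p₂) ≈ 2.617 rad (149.9°).
Interpolate at f = 1/2 with slerp weights a = sin((1−f)δ)/sin δ ≈ 1.927, b = sin(fδ)/sin δ ≈ 1.927.
p = a·p₁ + b·p₂ ≈ (0.804, -0.494, -0.331); φ = arcsin(p_z) ≈ -19.33°, λ = atan2(p_y, p_x) ≈ -31.59°.

≈ (19°S, 32°W)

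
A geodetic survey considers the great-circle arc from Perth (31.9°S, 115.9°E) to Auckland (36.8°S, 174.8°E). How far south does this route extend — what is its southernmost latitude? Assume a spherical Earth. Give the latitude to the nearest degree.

≈ 39°S

The great circle lies in the plane with unit normal n̂ = (p₁ × p₂)/|p₁ × p₂|.
Here n̂_z ≈ +0.782; the vertex latitude is φ_max = arccos|n̂_z| ≈ 38.6°.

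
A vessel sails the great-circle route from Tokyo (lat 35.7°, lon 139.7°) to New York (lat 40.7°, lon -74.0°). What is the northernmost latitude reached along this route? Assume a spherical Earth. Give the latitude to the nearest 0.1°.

≈ 69.8°

The great circle lies in the plane with unit normal n̂ = (p₁ × p₂)/|p₁ × p₂|.
Here n̂_z ≈ +0.345; the vertex latitude is φ_max = arccos|n̂_z| ≈ 69.8°.
Check via Clairaut: cos φ_max = |cos φ₁| · sin C = cos(35.7°)·sin(25.1°) ≈ 0.345, again giving ≈ 69.8°.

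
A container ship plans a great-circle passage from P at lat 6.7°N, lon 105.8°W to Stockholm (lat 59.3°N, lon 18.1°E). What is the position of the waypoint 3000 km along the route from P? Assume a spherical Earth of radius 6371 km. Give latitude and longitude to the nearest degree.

≈ lat 31°N, lon 93°W

Convert each endpoint to a unit vector on the sphere (x = cos φ cos λ, y = cos φ sin λ, z = sin φ).
The central angle between the endpoints is δ = arccos(p₁·p₂) ≈ 1.754 rad (100.5°). The total great-circle distance is δ·R ≈ 1.754 × 6371 ≈ 11177 km, so the target fraction is f = 3000/11177 ≈ 0.268.
Interpolate at f ≈ 0.268 with slerp weights a = sin((1−f)δ)/sin δ ≈ 0.975, b = sin(fδ)/sin δ ≈ 0.461.
p = a·p₁ + b·p₂ ≈ (-0.040, -0.859, 0.511); φ = arcsin(p_z) ≈ 30.70°, λ = atan2(p_y, p_x) ≈ -92.66°.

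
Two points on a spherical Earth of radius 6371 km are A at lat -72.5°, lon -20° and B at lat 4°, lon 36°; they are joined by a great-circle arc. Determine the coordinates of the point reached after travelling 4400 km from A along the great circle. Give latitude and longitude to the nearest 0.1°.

Convert each endpoint to a unit vector on the sphere (x = cos φ cos λ, y = cos φ sin λ, z = sin φ).
The central angle between the endpoints is δ = arccos(p₁·p₂) ≈ 1.469 rad (84.2°). The total great-circle distance is δ·R ≈ 1.469 × 6371 ≈ 9362 km, so the target fraction is f = 4400/9362 ≈ 0.470.
Interpolate at f ≈ 0.470 with slerp weights a = sin((1−f)δ)/sin δ ≈ 0.706, b = sin(fδ)/sin δ ≈ 0.640.
p = a·p₁ + b·p₂ ≈ (0.716, 0.303, -0.629); φ = arcsin(p_z) ≈ -38.95°, λ = atan2(p_y, p_x) ≈ 22.92°.

≈ lat -39.0°, lon 22.9°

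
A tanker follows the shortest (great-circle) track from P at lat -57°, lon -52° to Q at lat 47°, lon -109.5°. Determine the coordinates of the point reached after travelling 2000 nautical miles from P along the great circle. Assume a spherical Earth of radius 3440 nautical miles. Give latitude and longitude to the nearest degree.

≈ lat -28°, lon -75°

Write both endpoints as unit vectors p₁, p₂ with components (cos φ cos λ, cos φ sin λ, sin φ).
The central angle between the endpoints is δ = arccos(p₁·p₂) ≈ 1.997 rad (114.4°). The total great-circle distance is δ·R ≈ 1.997 × 3440 ≈ 6871 nmi, so the target fraction is f = 2000/6871 ≈ 0.291.
Interpolate at f ≈ 0.291 with slerp weights a = sin((1−f)δ)/sin δ ≈ 1.085, b = sin(fδ)/sin δ ≈ 0.603.
p = a·p₁ + b·p₂ ≈ (0.227, -0.854, -0.469); φ = arcsin(p_z) ≈ -27.97°, λ = atan2(p_y, p_x) ≈ -75.13°.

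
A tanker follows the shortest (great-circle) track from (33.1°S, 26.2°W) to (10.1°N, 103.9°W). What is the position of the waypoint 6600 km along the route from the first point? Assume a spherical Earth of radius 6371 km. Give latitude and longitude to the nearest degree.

≈ (5°S, 83°W)

From cos δ = sin φ₁ sin φ₂ + cos φ₁ cos φ₂ cos Δλ, the central angle is δ ≈ 1.491 rad (85.4°). The total great-circle distance is δ·R ≈ 1.491 × 6371 ≈ 9498 km, so the target fraction is f = 6600/9498 ≈ 0.695.
Interpolate at f ≈ 0.695 with slerp weights a = sin((1−f)δ)/sin δ ≈ 0.441, b = sin(fδ)/sin δ ≈ 0.863.
p = a·p₁ + b·p₂ ≈ (0.127, -0.988, -0.089); φ = arcsin(p_z) ≈ -5.12°, λ = atan2(p_y, p_x) ≈ -82.67°.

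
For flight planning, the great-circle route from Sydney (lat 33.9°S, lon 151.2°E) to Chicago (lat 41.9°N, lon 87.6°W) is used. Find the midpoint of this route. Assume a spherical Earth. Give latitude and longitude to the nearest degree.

≈ lat 8°N, lon 154°W

Write both endpoints as unit vectors p₁, p₂ with components (cos φ cos λ, cos φ sin λ, sin φ).
The central angle between the endpoints is δ = arccos(p₁·p₂) ≈ 2.336 rad (133.8°).
Interpolate at f = 1/2 with slerp weights a = sin((1−f)δ)/sin δ ≈ 1.275, b = sin(fδ)/sin δ ≈ 1.275.
p = a·p₁ + b·p₂ ≈ (-0.888, -0.438, 0.140); φ = arcsin(p_z) ≈ 8.07°, λ = atan2(p_y, p_x) ≈ -153.72°.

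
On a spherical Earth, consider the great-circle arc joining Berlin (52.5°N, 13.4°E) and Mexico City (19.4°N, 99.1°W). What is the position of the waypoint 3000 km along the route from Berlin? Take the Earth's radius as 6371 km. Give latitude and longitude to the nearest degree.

≈ 57°N, 34°W

Write both endpoints as unit vectors p₁, p₂ with components (cos φ cos λ, cos φ sin λ, sin φ).
The central angle between the endpoints is δ = arccos(p₁·p₂) ≈ 1.527 rad (87.5°). The total great-circle distance is δ·R ≈ 1.527 × 6371 ≈ 9728 km, so the target fraction is f = 3000/9728 ≈ 0.308.
Interpolate at f ≈ 0.308 with slerp weights a = sin((1−f)δ)/sin δ ≈ 0.871, b = sin(fδ)/sin δ ≈ 0.454.
p = a·p₁ + b·p₂ ≈ (0.448, -0.300, 0.842); φ = arcsin(p_z) ≈ 57.36°, λ = atan2(p_y, p_x) ≈ -33.80°.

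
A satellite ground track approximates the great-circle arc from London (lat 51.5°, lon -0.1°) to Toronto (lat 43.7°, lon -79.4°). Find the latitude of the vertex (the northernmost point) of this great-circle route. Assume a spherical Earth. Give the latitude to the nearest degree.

The great circle lies in the plane with unit normal n̂ = (p₁ × p₂)/|p₁ × p₂|.
Here n̂_z ≈ -0.566; the vertex latitude is φ_max = arccos|n̂_z| ≈ 55.5°.

≈ 56°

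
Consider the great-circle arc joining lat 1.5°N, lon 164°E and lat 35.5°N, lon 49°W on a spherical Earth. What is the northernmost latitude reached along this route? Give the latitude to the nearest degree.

The great circle lies in the plane with unit normal n̂ = (p₁ × p₂)/|p₁ × p₂|.
Here n̂_z ≈ +0.595; the vertex latitude is φ_max = arccos|n̂_z| ≈ 53.5°.
Check via Clairaut: cos φ_max = |cos φ₁| · sin C = cos(1.5°)·sin(36.5°) ≈ 0.595, again giving ≈ 53.5°.

≈ 53°N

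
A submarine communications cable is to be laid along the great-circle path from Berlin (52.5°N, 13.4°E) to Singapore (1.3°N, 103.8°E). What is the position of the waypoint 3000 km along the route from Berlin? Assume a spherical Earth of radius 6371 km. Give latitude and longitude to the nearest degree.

≈ 45°N, 54°E

From cos δ = sin φ₁ sin φ₂ + cos φ₁ cos φ₂ cos Δλ, the central angle is δ ≈ 1.557 rad (89.2°). The total great-circle distance is δ·R ≈ 1.557 × 6371 ≈ 9920 km, so the target fraction is f = 3000/9920 ≈ 0.302.
Interpolate at f ≈ 0.302 with slerp weights a = sin((1−f)δ)/sin δ ≈ 0.885, b = sin(fδ)/sin δ ≈ 0.454.
p = a·p₁ + b·p₂ ≈ (0.416, 0.565, 0.712); φ = arcsin(p_z) ≈ 45.43°, λ = atan2(p_y, p_x) ≈ 53.66°.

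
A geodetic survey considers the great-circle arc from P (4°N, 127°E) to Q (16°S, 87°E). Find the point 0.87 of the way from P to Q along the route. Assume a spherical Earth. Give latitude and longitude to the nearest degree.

The haversine formula gives a central angle δ ≈ 0.774 rad (44.3°) between the endpoints.
Interpolate at f = 0.87 with slerp weights a = sin((1−f)δ)/sin δ ≈ 0.144, b = sin(fδ)/sin δ ≈ 0.892.
p = a·p₁ + b·p₂ ≈ (-0.041, 0.971, -0.236); φ = arcsin(p_z) ≈ -13.64°, λ = atan2(p_y, p_x) ≈ 92.44°.

≈ (14°S, 92°E)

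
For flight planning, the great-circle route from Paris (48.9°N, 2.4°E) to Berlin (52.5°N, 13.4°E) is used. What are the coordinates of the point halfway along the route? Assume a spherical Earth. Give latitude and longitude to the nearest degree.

≈ 51°N, 8°E

Write both endpoints as unit vectors p₁, p₂ with components (cos φ cos λ, cos φ sin λ, sin φ).
The central angle between the endpoints is δ = arccos(p₁·p₂) ≈ 0.137 rad (7.8°).
Interpolate at f = 1/2 with slerp weights a = sin((1−f)δ)/sin δ ≈ 0.501, b = sin(fδ)/sin δ ≈ 0.501.
p = a·p₁ + b·p₂ ≈ (0.626, 0.085, 0.775); φ = arcsin(p_z) ≈ 50.83°, λ = atan2(p_y, p_x) ≈ 7.69°.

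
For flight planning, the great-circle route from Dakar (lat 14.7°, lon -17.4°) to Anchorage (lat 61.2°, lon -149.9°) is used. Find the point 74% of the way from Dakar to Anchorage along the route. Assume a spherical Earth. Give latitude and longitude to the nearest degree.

≈ lat 69°, lon -91°

From cos δ = sin φ₁ sin φ₂ + cos φ₁ cos φ₂ cos Δλ, the central angle is δ ≈ 1.663 rad (95.3°).
Interpolate at f = 0.74 with slerp weights a = sin((1−f)δ)/sin δ ≈ 0.421, b = sin(fδ)/sin δ ≈ 0.947.
p = a·p₁ + b·p₂ ≈ (-0.006, -0.351, 0.937); φ = arcsin(p_z) ≈ 69.48°, λ = atan2(p_y, p_x) ≈ -91.00°.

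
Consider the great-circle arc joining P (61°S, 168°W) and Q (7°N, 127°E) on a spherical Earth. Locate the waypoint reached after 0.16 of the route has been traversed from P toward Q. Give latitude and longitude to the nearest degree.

≈ (53°S, 171°E)

Write both endpoints as unit vectors p₁, p₂ with components (cos φ cos λ, cos φ sin λ, sin φ).
The central angle between the endpoints is δ = arccos(p₁·p₂) ≈ 1.474 rad (84.4°).
Interpolate at f = 0.16 with slerp weights a = sin((1−f)δ)/sin δ ≈ 0.950, b = sin(fδ)/sin δ ≈ 0.235.
p = a·p₁ + b·p₂ ≈ (-0.591, 0.090, -0.802); φ = arcsin(p_z) ≈ -53.32°, λ = atan2(p_y, p_x) ≈ 171.30°.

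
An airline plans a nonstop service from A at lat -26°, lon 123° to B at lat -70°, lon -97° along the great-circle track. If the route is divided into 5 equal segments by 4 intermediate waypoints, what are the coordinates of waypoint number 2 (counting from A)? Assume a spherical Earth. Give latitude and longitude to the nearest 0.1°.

≈ lat -56.7°, lon 135.4°

Convert each endpoint to a unit vector on the sphere (x = cos φ cos λ, y = cos φ sin λ, z = sin φ).
The central angle between the endpoints is δ = arccos(p₁·p₂) ≈ 1.393 rad (79.8°).
Interpolate at f = 2/5 with slerp weights a = sin((1−f)δ)/sin δ ≈ 0.754, b = sin(fδ)/sin δ ≈ 0.537.
p = a·p₁ + b·p₂ ≈ (-0.391, 0.386, -0.835); φ = arcsin(p_z) ≈ -56.66°, λ = atan2(p_y, p_x) ≈ 135.41°.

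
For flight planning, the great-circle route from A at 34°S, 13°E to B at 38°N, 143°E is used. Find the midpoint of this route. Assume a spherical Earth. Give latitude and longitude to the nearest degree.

≈ 5°N, 75°E

From cos δ = sin φ₁ sin φ₂ + cos φ₁ cos φ₂ cos Δλ, the central angle is δ ≈ 2.441 rad (139.8°).
Interpolate at f = 1/2 with slerp weights a = sin((1−f)δ)/sin δ ≈ 1.456, b = sin(fδ)/sin δ ≈ 1.456.
p = a·p₁ + b·p₂ ≈ (0.260, 0.962, 0.082); φ = arcsin(p_z) ≈ 4.72°, λ = atan2(p_y, p_x) ≈ 74.89°.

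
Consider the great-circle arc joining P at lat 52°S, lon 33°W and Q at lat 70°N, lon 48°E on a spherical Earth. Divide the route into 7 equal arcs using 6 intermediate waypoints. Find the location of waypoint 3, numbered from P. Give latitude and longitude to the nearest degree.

Convert each endpoint to a unit vector on the sphere (x = cos φ cos λ, y = cos φ sin λ, z = sin φ).
The central angle between the endpoints is δ = arccos(p₁·p₂) ≈ 2.357 rad (135.0°).
Interpolate at f = 3/7 with slerp weights a = sin((1−f)δ)/sin δ ≈ 1.380, b = sin(fδ)/sin δ ≈ 1.198.
p = a·p₁ + b·p₂ ≈ (0.987, -0.158, 0.039); φ = arcsin(p_z) ≈ 2.23°, λ = atan2(p_y, p_x) ≈ -9.10°.

≈ lat 2°N, lon 9°W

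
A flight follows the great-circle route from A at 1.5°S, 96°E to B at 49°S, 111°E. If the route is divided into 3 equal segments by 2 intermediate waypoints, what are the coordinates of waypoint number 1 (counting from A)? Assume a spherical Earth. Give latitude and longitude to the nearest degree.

≈ 17°S, 100°E

From cos δ = sin φ₁ sin φ₂ + cos φ₁ cos φ₂ cos Δλ, the central angle is δ ≈ 0.859 rad (49.2°).
Interpolate at f = 1/3 with slerp weights a = sin((1−f)δ)/sin δ ≈ 0.716, b = sin(fδ)/sin δ ≈ 0.373.
p = a·p₁ + b·p₂ ≈ (-0.162, 0.940, -0.300); φ = arcsin(p_z) ≈ -17.47°, λ = atan2(p_y, p_x) ≈ 99.81°.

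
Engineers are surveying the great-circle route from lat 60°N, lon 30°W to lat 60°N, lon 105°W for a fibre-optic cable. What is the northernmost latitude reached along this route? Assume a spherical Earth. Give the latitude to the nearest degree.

≈ 65°N

The great circle lies in the plane with unit normal n̂ = (p₁ × p₂)/|p₁ × p₂|.
Here n̂_z ≈ -0.416; the vertex latitude is φ_max = arccos|n̂_z| ≈ 65.4°.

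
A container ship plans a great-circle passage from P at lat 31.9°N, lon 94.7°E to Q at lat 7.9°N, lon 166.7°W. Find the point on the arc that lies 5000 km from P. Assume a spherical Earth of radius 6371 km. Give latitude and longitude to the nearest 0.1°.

≈ lat 29.4°N, lon 147.4°E

Convert each endpoint to a unit vector on the sphere (x = cos φ cos λ, y = cos φ sin λ, z = sin φ).
The central angle between the endpoints is δ = arccos(p₁·p₂) ≈ 1.624 rad (93.0°). The total great-circle distance is δ·R ≈ 1.624 × 6371 ≈ 10346 km, so the target fraction is f = 5000/10346 ≈ 0.483.
Interpolate at f ≈ 0.483 with slerp weights a = sin((1−f)δ)/sin δ ≈ 0.745, b = sin(fδ)/sin δ ≈ 0.708.
p = a·p₁ + b·p₂ ≈ (-0.734, 0.469, 0.491); φ = arcsin(p_z) ≈ 29.41°, λ = atan2(p_y, p_x) ≈ 147.41°.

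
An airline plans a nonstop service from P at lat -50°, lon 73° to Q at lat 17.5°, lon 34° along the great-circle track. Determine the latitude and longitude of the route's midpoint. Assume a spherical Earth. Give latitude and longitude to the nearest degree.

≈ lat -17°, lon 50°

From cos δ = sin φ₁ sin φ₂ + cos φ₁ cos φ₂ cos Δλ, the central angle is δ ≈ 1.322 rad (75.8°).
Interpolate at f = 1/2 with slerp weights a = sin((1−f)δ)/sin δ ≈ 0.633, b = sin(fδ)/sin δ ≈ 0.633.
p = a·p₁ + b·p₂ ≈ (0.620, 0.727, -0.295); φ = arcsin(p_z) ≈ -17.14°, λ = atan2(p_y, p_x) ≈ 49.55°.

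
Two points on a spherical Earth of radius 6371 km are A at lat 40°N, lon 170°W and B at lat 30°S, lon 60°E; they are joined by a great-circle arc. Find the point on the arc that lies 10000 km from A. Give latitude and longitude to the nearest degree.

≈ lat 2°S, lon 101°E

From cos δ = sin φ₁ sin φ₂ + cos φ₁ cos φ₂ cos Δλ, the central angle is δ ≈ 2.416 rad (138.4°). The total great-circle distance is δ·R ≈ 2.416 × 6371 ≈ 15390 km, so the target fraction is f = 10000/15390 ≈ 0.650.
Interpolate at f ≈ 0.650 with slerp weights a = sin((1−f)δ)/sin δ ≈ 1.128, b = sin(fδ)/sin δ ≈ 1.506.
p = a·p₁ + b·p₂ ≈ (-0.198, 0.980, -0.028); φ = arcsin(p_z) ≈ -1.62°, λ = atan2(p_y, p_x) ≈ 101.45°.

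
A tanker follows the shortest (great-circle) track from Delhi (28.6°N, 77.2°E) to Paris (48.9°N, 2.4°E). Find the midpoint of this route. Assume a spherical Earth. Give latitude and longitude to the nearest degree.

The haversine formula gives a central angle δ ≈ 1.033 rad (59.2°) between the endpoints.
Interpolate at f = 1/2 with slerp weights a = sin((1−f)δ)/sin δ ≈ 0.575, b = sin(fδ)/sin δ ≈ 0.575.
p = a·p₁ + b·p₂ ≈ (0.490, 0.508, 0.709); φ = arcsin(p_z) ≈ 45.12°, λ = atan2(p_y, p_x) ≈ 46.07°.

≈ 45°N, 46°E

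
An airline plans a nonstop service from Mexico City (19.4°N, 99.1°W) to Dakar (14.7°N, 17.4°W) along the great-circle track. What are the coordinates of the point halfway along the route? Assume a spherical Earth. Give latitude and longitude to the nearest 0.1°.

Write both endpoints as unit vectors p₁, p₂ with components (cos φ cos λ, cos φ sin λ, sin φ).
The central angle between the endpoints is δ = arccos(p₁·p₂) ≈ 1.353 rad (77.5°).
Interpolate at f = 1/2 with slerp weights a = sin((1−f)δ)/sin δ ≈ 0.641, b = sin(fδ)/sin δ ≈ 0.641.
p = a·p₁ + b·p₂ ≈ (0.496, -0.783, 0.376); φ = arcsin(p_z) ≈ 22.07°, λ = atan2(p_y, p_x) ≈ -57.63°.

≈ 22.1°N, 57.6°W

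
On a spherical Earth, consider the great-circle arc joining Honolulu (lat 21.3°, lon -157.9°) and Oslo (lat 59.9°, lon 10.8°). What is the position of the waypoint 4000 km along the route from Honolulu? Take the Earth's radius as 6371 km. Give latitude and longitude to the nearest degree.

The haversine formula gives a central angle δ ≈ 1.715 rad (98.3°) between the endpoints. The total great-circle distance is δ·R ≈ 1.715 × 6371 ≈ 10928 km, so the target fraction is f = 4000/10928 ≈ 0.366.
Interpolate at f ≈ 0.366 with slerp weights a = sin((1−f)δ)/sin δ ≈ 0.895, b = sin(fδ)/sin δ ≈ 0.594.
p = a·p₁ + b·p₂ ≈ (-0.480, -0.258, 0.839); φ = arcsin(p_z) ≈ 56.99°, λ = atan2(p_y, p_x) ≈ -151.75°.

≈ lat 57°, lon -152°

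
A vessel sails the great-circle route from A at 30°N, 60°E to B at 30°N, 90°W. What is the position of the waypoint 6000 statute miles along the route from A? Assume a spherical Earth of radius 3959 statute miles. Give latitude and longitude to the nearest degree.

≈ 52°N, 70°W

From cos δ = sin φ₁ sin φ₂ + cos φ₁ cos φ₂ cos Δλ, the central angle is δ ≈ 1.982 rad (113.5°). The total great-circle distance is δ·R ≈ 1.982 × 3959 ≈ 7846 mi, so the target fraction is f = 6000/7846 ≈ 0.765.
Interpolate at f ≈ 0.765 with slerp weights a = sin((1−f)δ)/sin δ ≈ 0.490, b = sin(fδ)/sin δ ≈ 1.089.
p = a·p₁ + b·p₂ ≈ (0.212, -0.575, 0.790); φ = arcsin(p_z) ≈ 52.16°, λ = atan2(p_y, p_x) ≈ -69.75°.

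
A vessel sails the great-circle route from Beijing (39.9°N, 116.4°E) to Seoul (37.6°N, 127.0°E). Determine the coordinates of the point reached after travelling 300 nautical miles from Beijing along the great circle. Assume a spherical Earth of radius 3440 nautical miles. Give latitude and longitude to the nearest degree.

≈ 39°N, 123°E

Convert each endpoint to a unit vector on the sphere (x = cos φ cos λ, y = cos φ sin λ, z = sin φ).
The central angle between the endpoints is δ = arccos(p₁·p₂) ≈ 0.150 rad (8.6°). The total great-circle distance is δ·R ≈ 0.150 × 3440 ≈ 515 nmi, so the target fraction is f = 300/515 ≈ 0.583.
Interpolate at f ≈ 0.583 with slerp weights a = sin((1−f)δ)/sin δ ≈ 0.419, b = sin(fδ)/sin δ ≈ 0.584.
p = a·p₁ + b·p₂ ≈ (-0.421, 0.657, 0.625); φ = arcsin(p_z) ≈ 38.68°, λ = atan2(p_y, p_x) ≈ 122.66°.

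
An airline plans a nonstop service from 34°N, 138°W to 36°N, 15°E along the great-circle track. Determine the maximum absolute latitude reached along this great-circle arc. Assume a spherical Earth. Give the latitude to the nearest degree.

The great circle lies in the plane with unit normal n̂ = (p₁ × p₂)/|p₁ × p₂|.
Here n̂_z ≈ +0.316; the vertex latitude is φ_max = arccos|n̂_z| ≈ 71.6°.

≈ 72°N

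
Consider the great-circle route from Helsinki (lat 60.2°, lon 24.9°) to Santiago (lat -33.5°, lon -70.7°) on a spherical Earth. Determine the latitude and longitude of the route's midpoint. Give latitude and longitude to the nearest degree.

Write both endpoints as unit vectors p₁, p₂ with components (cos φ cos λ, cos φ sin λ, sin φ).
The central angle between the endpoints is δ = arccos(p₁·p₂) ≈ 2.117 rad (121.3°).
Interpolate at f = 1/2 with slerp weights a = sin((1−f)δ)/sin δ ≈ 1.020, b = sin(fδ)/sin δ ≈ 1.020.
p = a·p₁ + b·p₂ ≈ (0.741, -0.589, 0.322); φ = arcsin(p_z) ≈ 18.79°, λ = atan2(p_y, p_x) ≈ -38.50°.

≈ lat 19°, lon -38°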